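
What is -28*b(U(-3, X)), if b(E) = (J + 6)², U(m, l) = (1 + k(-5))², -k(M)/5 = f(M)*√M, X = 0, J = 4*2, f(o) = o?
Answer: -5488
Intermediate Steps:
J = 8
k(M) = -5*M^(3/2) (k(M) = -5*M*√M = -5*M^(3/2))
U(m, l) = (1 + 25*I*√5)² (U(m, l) = (1 - (-25)*I*√5)² = (1 + 25*I*√5)²)
b(E) = 196 (b(E) = (8 + 6)² = 14² = 196)
-28*b(U(-3, X)) = -28*196 = -5488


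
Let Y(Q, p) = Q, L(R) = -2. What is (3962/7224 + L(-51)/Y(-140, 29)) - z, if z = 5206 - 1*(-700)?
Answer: -106652197/18060 ≈ -5905.4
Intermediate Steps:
z = 5906 (z = 5206 + 700 = 5906)
(3962/7224 + L(-51)/Y(-140, 29)) - z = (3962/7224 - 2/(-140)) - 1*5906 = (3962*(1/7224) - 2*(-1/140)) - 5906 = (283/516 + 1/70) - 5906 = 10163/18060 - 5906 = -106652197/18060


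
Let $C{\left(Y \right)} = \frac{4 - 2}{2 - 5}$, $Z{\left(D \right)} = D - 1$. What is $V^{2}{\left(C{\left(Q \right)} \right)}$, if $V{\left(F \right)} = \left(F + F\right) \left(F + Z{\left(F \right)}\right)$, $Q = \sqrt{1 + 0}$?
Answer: $\frac{784}{81} \approx 9.679$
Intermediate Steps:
$Q = 1$ ($Q = \sqrt{1} = 1$)
$Z{\left(D \right)} = -1 + D$
$C{\left(Y \right)} = - \frac{2}{3}$ ($C{\left(Y \right)} = \frac{2}{-3} = 2 \left(- \frac{1}{3}\right) = - \frac{2}{3}$)
$V{\left(F \right)} = 2 F \left(-1 + 2 F\right)$ ($V{\left(F \right)} = \left(F + F\right) \left(F + \left(-1 + F\right)\right) = 2 F \left(-1 + 2 F\right)$)
$V^{2}{\left(C{\left(Q \right)} \right)} = \left(2 \left(- \frac{2}{3}\right) \left(-1 + 2 \left(- \frac{2}{3}\right)\right)\right)^{2} = \left(2 \left(- \frac{2}{3}\right) \left(-1 - \frac{4}{3}\right)\right)^{2} = \left(2 \left(- \frac{2}{3}\right) \left(- \frac{7}{3}\right)\right)^{2} = \left(\frac{28}{9}\right)^{2} = \frac{784}{81}$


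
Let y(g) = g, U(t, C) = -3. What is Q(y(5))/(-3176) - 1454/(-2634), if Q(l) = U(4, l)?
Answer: 2312903/4182792 ≈ 0.55296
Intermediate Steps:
Q(l) = -3
Q(y(5))/(-3176) - 1454/(-2634) = -3/(-3176) - 1454/(-2634) = -3*(-1/3176) - 1454*(-1/2634) = 3/3176 + 727/1317 = 2312903/4182792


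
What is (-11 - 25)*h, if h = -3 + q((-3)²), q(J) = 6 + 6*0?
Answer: -108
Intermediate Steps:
q(J) = 6 (q(J) = 6 + 0 = 6)
h = 3 (h = -3 + 6 = 3)
(-11 - 25)*h = (-11 - 25)*3 = -36*3 = -108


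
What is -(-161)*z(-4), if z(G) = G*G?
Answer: 2576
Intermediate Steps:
z(G) = G²
-(-161)*z(-4) = -(-161)*(-4)² = -(-161)*16 = -1*(-2576) = 2576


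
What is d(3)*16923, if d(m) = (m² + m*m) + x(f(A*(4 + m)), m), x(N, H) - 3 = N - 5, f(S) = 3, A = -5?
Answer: 321537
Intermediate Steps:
x(N, H) = -2 + N (x(N, H) = 3 + (N - 5) = 3 + (-5 + N) = -2 + N)
d(m) = 1 + 2*m² (d(m) = (m² + m*m) + (-2 + 3) = (m² + m²) + 1 = 2*m² + 1 = 1 + 2*m²)
d(3)*16923 = (1 + 2*3²)*16923 = (1 + 2*9)*16923 = (1 + 18)*16923 = 19*16923 = 321537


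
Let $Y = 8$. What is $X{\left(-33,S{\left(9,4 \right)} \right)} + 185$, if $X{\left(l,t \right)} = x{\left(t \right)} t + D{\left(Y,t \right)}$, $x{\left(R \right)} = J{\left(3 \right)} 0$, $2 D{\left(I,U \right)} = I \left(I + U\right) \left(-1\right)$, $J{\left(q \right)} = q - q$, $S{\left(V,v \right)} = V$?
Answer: $117$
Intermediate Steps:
$J{\left(q \right)} = 0$
$D{\left(I,U \right)} = - \frac{I \left(I + U\right)}{2}$ ($D{\left(I,U \right)} = \frac{I \left(I + U\right) \left(-1\right)}{2} = \frac{\left(-1\right) I \left(I + U\right)}{2} = - \frac{I \left(I + U\right)}{2}$)
$x{\left(R \right)} = 0$ ($x{\left(R \right)} = 0 \cdot 0 = 0$)
$X{\left(l,t \right)} = -32 - 4 t$ ($X{\left(l,t \right)} = 0 t - 4 \left(8 + t\right) = 0 - \left(32 + 4 t\right) = -32 - 4 t$)
$X{\left(-33,S{\left(9,4 \right)} \right)} + 185 = \left(-32 - 36\right) + 185 = -68 + 185 = 117$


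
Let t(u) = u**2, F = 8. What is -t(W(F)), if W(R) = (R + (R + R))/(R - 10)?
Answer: -144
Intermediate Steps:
W(R) = 3*R/(-10 + R) (W(R) = (R + 2*R)/(-10 + R) = (3*R)/(-10 + R) = 3*R/(-10 + R))
-t(W(F)) = -(3*8/(-10 + 8))**2 = -(3*8/(-2))**2 = -(3*8*(-1/2))**2 = -1*(-12)**2 = -1*144 = -144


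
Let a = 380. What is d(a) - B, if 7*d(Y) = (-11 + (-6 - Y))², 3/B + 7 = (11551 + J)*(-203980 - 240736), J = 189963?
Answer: 4708122317795300/209105166739 ≈ 22516.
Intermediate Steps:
B = -1/29872166677 (B = 3/(-7 + (11551 + 189963)*(-203980 - 240736)) = 3/(-7 + 201514*(-444716)) = 3/(-7 - 89616500024) = 3/(-89616500031) = 3*(-1/89616500031) = -1/29872166677 ≈ -3.3476e-11)
d(Y) = (-17 - Y)²/7 (d(Y) = (-11 + (-6 - Y))²/7 = (-17 - Y)²/7)
d(a) - B = (17 + 380)²/7 - 1*(-1/29872166677) = (⅐)*397² + 1/29872166677 = (⅐)*157609 + 1/29872166677 = 157609/7 + 1/29872166677 = 4708122317795300/209105166739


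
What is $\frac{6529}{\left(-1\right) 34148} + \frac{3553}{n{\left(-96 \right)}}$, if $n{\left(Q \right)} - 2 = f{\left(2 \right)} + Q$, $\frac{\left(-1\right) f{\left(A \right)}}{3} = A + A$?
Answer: $- \frac{61009959}{1809844} \approx -33.71$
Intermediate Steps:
$f{\left(A \right)} = - 6 A$ ($f{\left(A \right)} = - 3 \left(A + A\right) = - 3 \cdot 2 A = - 6 A$)
$n{\left(Q \right)} = -10 + Q$ ($n{\left(Q \right)} = 2 + \left(\left(-6\right) 2 + Q\right) = 2 + \left(-12 + Q\right) = -10 + Q$)
$\frac{6529}{\left(-1\right) 34148} + \frac{3553}{n{\left(-96 \right)}} = \frac{6529}{\left(-1\right) 34148} + \frac{3553}{-10 - 96} = \frac{6529}{-34148} + \frac{3553}{-106} = 6529 \left(- \frac{1}{34148}\right) + 3553 \left(- \frac{1}{106}\right) = - \frac{6529}{34148} - \frac{3553}{106} = - \frac{61009959}{1809844}$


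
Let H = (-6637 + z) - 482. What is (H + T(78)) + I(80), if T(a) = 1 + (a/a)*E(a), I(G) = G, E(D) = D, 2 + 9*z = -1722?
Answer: -64364/9 ≈ -7151.6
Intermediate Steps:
z = -1724/9 (z = -2/9 + (⅑)*(-1722) = -2/9 - 574/3 = -1724/9 ≈ -191.56)
H = -65795/9 (H = (-6637 - 1724/9) - 482 = -61457/9 - 482 = -65795/9 ≈ -7310.6)
T(a) = 1 + a (T(a) = 1 + (a/a)*a = 1 + 1*a = 1 + a)
(H + T(78)) + I(80) = (-65795/9 + (1 + 78)) + 80 = (-65795/9 + 79) + 80 = -65084/9 + 80 = -64364/9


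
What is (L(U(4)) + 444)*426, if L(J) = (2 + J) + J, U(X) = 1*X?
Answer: 193404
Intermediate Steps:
U(X) = X
L(J) = 2 + 2*J
(L(U(4)) + 444)*426 = ((2 + 2*4) + 444)*426 = ((2 + 8) + 444)*426 = (10 + 444)*426 = 454*426 = 193404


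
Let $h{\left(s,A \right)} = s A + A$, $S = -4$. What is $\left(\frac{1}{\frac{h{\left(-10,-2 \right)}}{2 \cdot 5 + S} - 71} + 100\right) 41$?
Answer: $\frac{278759}{68} \approx 4099.4$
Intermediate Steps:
$h{\left(s,A \right)} = A + A s$ ($h{\left(s,A \right)} = A s + A = A + A s$)
$\left(\frac{1}{\frac{h{\left(-10,-2 \right)}}{2 \cdot 5 + S} - 71} + 100\right) 41 = \left(\frac{1}{\frac{\left(-2\right) \left(1 - 10\right)}{2 \cdot 5 - 4} - 71} + 100\right) 41 = \left(\frac{1}{\frac{\left(-2\right) \left(-9\right)}{10 - 4} - 71} + 100\right) 41 = \left(\frac{1}{\frac{18}{6} - 71} + 100\right) 41 = \left(\frac{1}{18 \cdot \frac{1}{6} - 71} + 100\right) 41 = \left(\frac{1}{3 - 71} + 100\right) 41 = \left(\frac{1}{-68} + 100\right) 41 = \left(- \frac{1}{68} + 100\right) 41 = \frac{6799}{68} \cdot 41 = \frac{278759}{68}$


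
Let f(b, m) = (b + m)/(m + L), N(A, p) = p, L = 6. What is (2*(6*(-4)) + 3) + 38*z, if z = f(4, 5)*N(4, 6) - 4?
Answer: -115/11 ≈ -10.455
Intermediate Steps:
f(b, m) = (b + m)/(6 + m) (f(b, m) = (b + m)/(m + 6) = (b + m)/(6 + m))
z = 10/11 (z = ((4 + 5)/(6 + 5))*6 - 4 = (9/11)*6 - 4 = 54/11 - 4 = 10/11 ≈ 0.90909)
(2*(6*(-4)) + 3) + 38*z = (2*(6*(-4)) + 3) + 38*(10/11) = (2*(-24) + 3) + 380/11 = (-48 + 3) + 380/11 = -45 + 380/11 = -115/11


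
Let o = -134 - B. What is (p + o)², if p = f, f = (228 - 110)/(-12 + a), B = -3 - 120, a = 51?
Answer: 96721/1521 ≈ 63.590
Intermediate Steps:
B = -123
f = 118/39 (f = (228 - 110)/(-12 + 51) = 118/39 ≈ 3.0256)
p = 118/39 ≈ 3.0256
o = -11 (o = -134 - 1*(-123) = -134 + 123 = -11)
(p + o)² = (118/39 - 11)² = (-311/39)² = 96721/1521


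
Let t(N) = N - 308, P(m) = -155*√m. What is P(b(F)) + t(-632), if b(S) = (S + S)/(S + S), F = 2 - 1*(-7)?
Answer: -1095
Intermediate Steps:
F = 9 (F = 2 + 7 = 9)
b(S) = 1 (b(S) = (2*S)/((2*S)) = (2*S)*(1/(2*S)) = 1)
t(N) = -308 + N
P(b(F)) + t(-632) = -155*√1 + (-308 - 632) = -155*1 - 940 = -155 - 940 = -1095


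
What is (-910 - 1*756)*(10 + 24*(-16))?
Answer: 623084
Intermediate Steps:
(-910 - 1*756)*(10 + 24*(-16)) = (-910 - 756)*(10 - 384) = -1666*(-374) = 623084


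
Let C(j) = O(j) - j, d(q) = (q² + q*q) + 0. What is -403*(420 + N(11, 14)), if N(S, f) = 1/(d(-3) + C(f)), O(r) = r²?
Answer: -33852403/200 ≈ -1.6926e+5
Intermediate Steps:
d(q) = 2*q² (d(q) = (q² + q²) + 0 = 2*q² + 0 = 2*q²)
C(j) = j² - j
N(S, f) = 1/(18 + f*(-1 + f)) (N(S, f) = 1/(2*(-3)² + f*(-1 + f)) = 1/(2*9 + f*(-1 + f)) = 1/(18 + f*(-1 + f)))
-403*(420 + N(11, 14)) = -403*(420 + 1/(18 + 14² - 1*14)) = -403*(420 + 1/(18 + 196 - 14)) = -403*(420 + 1/200) = -403*84001/200 = -33852403/200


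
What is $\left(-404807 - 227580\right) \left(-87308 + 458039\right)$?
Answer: $-234445464897$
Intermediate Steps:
$\left(-404807 - 227580\right) \left(-87308 + 458039\right) = \left(-404807 - 227580\right) 370731 = \left(-632387\right) 370731 = -234445464897$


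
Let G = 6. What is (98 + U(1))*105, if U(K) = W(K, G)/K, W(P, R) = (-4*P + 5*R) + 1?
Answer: 13125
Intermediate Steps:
W(P, R) = 1 - 4*P + 5*R
U(K) = (31 - 4*K)/K (U(K) = (1 - 4*K + 5*6)/K = (1 - 4*K + 30)/K = (31 - 4*K)/K)
(98 + U(1))*105 = (98 + (-4 + 31/1))*105 = (98 + (-4 + 31*1))*105 = (98 + (-4 + 31))*105 = (98 + 27)*105 = 125*105 = 13125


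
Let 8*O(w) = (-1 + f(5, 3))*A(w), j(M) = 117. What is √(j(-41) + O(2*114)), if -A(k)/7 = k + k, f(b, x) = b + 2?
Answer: 3*I*√253 ≈ 47.718*I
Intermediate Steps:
f(b, x) = 2 + b
A(k) = -14*k (A(k) = -7*(k + k) = -14*k)
O(w) = -21*w/2 (O(w) = ((-1 + (2 + 5))*(-14*w))/8 = ((-1 + 7)*(-14*w))/8 = (6*(-14*w))/8 = (-84*w)/8 = -21*w/2)
√(j(-41) + O(2*114)) = √(117 - 21*114) = √(117 - 21/2*228) = √(117 - 2394) = √(-2277) = 3*I*√253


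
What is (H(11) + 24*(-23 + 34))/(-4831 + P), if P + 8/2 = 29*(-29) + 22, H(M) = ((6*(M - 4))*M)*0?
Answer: -12/257 ≈ -0.046693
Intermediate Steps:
H(M) = 0 (H(M) = ((6*(-4 + M))*M)*0 = ((-24 + 6*M)*M)*0 = (M*(-24 + 6*M))*0 = 0)
P = -823 (P = -4 + (29*(-29) + 22) = -4 + (-841 + 22) = -4 - 819 = -823)
(H(11) + 24*(-23 + 34))/(-4831 + P) = (0 + 24*(-23 + 34))/(-4831 - 823) = (0 + 24*11)/(-5654) = (0 + 264)*(-1/5654) = 264*(-1/5654) = -12/257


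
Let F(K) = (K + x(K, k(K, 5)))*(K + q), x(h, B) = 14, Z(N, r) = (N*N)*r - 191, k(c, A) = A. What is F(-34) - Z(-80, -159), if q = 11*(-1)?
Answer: 1018691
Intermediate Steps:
Z(N, r) = -191 + r*N² (Z(N, r) = N²*r - 191 = r*N² - 191 = -191 + r*N²)
q = -11
F(K) = (-11 + K)*(14 + K) (F(K) = (K + 14)*(K - 11) = (14 + K)*(-11 + K) = (-11 + K)*(14 + K))
F(-34) - Z(-80, -159) = (-154 + (-34)² + 3*(-34)) - (-191 - 159*(-80)²) = (-154 + 1156 - 102) - (-191 - 159*6400) = 900 - (-191 - 1017600) = 900 - 1*(-1017791) = 900 + 1017791 = 1018691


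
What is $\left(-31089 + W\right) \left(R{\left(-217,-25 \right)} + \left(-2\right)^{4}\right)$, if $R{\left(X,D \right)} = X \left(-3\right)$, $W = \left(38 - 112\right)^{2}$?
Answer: $-17083871$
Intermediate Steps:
$W = 5476$ ($W = \left(-74\right)^{2} = 5476$)
$R{\left(X,D \right)} = - 3 X$
$\left(-31089 + W\right) \left(R{\left(-217,-25 \right)} + \left(-2\right)^{4}\right) = \left(-31089 + 5476\right) \left(\left(-3\right) \left(-217\right) + \left(-2\right)^{4}\right) = - 25613 \left(651 + 16\right) = \left(-25613\right) 667 = -17083871$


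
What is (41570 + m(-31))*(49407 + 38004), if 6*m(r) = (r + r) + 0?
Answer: 3632772023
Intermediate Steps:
m(r) = r/3 (m(r) = ((r + r) + 0)/6 = (2*r + 0)/6 = (2*r)/6 = r/3)
(41570 + m(-31))*(49407 + 38004) = (41570 + (⅓)*(-31))*(49407 + 38004) = (41570 - 31/3)*87411 = (124679/3)*87411 = 3632772023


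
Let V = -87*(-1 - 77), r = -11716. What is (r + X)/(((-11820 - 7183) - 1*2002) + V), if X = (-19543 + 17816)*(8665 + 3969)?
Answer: 21830634/14219 ≈ 1535.3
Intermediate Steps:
X = -21818918 (X = -1727*12634 = -21818918)
V = 6786 (V = -87*(-78) = 6786)
(r + X)/(((-11820 - 7183) - 1*2002) + V) = (-11716 - 21818918)/(((-11820 - 7183) - 1*2002) + 6786) = -21830634/((-19003 - 2002) + 6786) = -21830634/(-21005 + 6786) = -21830634/(-14219) = -21830634*(-1/14219) = 21830634/14219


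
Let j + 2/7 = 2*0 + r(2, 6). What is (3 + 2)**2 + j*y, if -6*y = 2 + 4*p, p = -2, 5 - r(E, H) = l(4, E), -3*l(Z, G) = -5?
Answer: 589/21 ≈ 28.048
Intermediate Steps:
l(Z, G) = 5/3 (l(Z, G) = -1/3*(-5) = 5/3)
r(E, H) = 10/3 (r(E, H) = 5 - 1*5/3 = 5 - 5/3 = 10/3)
j = 64/21 (j = -2/7 + (2*0 + 10/3) = -2/7 + (0 + 10/3) = -2/7 + 10/3 = 64/21 ≈ 3.0476)
y = 1 (y = -(2 + 4*(-2))/6 = -(2 - 8)/6 = -1/6*(-6) = 1)
(3 + 2)**2 + j*y = (3 + 2)**2 + (64/21)*1 = 5**2 + 64/21 = 25 + 64/21 = 589/21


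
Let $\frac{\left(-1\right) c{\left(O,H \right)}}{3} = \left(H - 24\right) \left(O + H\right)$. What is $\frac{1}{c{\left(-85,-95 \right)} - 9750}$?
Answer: $- \frac{1}{74010} \approx -1.3512 \cdot 10^{-5}$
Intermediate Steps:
$c{\left(O,H \right)} = - 3 \left(-24 + H\right) \left(H + O\right)$ ($c{\left(O,H \right)} = - 3 \left(H - 24\right) \left(O + H\right) = - 3 \left(-24 + H\right) \left(H + O\right)$)
$\frac{1}{c{\left(-85,-95 \right)} - 9750} = \frac{1}{\left(- 3 \left(-95\right)^{2} + 72 \left(-95\right) + 72 \left(-85\right) - \left(-285\right) \left(-85\right)\right) - 9750} = \frac{1}{\left(\left(-3\right) 9025 - 6840 - 6120 - 24225\right) - 9750} = \frac{1}{\left(-27075 - 6840 - 6120 - 24225\right) - 9750} = \frac{1}{-64260 - 9750} = \frac{1}{-74010} = - \frac{1}{74010}$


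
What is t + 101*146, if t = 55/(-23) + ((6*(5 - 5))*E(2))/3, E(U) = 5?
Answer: 339103/23 ≈ 14744.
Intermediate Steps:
t = -55/23 (t = 55/(-23) + ((6*(5 - 5))*5)/3 = 55*(-1/23) + ((6*0)*5)*(⅓) = -55/23 + (0*5)*(⅓) = -55/23 + 0*(⅓) = -55/23 + 0 = -55/23 ≈ -2.3913)
t + 101*146 = -55/23 + 101*146 = -55/23 + 14746 = 339103/23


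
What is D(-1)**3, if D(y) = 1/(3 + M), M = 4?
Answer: 1/343 ≈ 0.0029155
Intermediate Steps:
D(y) = 1/7 (D(y) = 1/(3 + 4) = 1/7)
D(-1)**3 = (1/7)**3 = 1/343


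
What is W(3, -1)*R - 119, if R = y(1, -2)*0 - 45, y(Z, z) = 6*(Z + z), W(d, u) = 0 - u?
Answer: -164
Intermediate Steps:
W(d, u) = -u
y(Z, z) = 6*Z + 6*z
R = -45 (R = (6*1 + 6*(-2))*0 - 45 = (6 - 12)*0 - 45 = -6*0 - 45 = 0 - 45 = -45)
W(3, -1)*R - 119 = -1*(-1)*(-45) - 119 = 1*(-45) - 119 = -45 - 119 = -164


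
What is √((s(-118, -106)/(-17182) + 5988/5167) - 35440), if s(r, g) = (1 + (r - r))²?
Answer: I*√2308439486240858654/8070854 ≈ 188.25*I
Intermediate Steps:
s(r, g) = 1 (s(r, g) = (1 + 0)² = 1² = 1)
√((s(-118, -106)/(-17182) + 5988/5167) - 35440) = √((1/(-17182) + 5988/5167) - 35440) = √((1*(-1/17182) + 5988*(1/5167)) - 35440) = √((-1/17182 + 5988/5167) - 35440) = √(102880649/88779394 - 35440) = √(-3146238842711/88779394) = I*√2308439486240858654/8070854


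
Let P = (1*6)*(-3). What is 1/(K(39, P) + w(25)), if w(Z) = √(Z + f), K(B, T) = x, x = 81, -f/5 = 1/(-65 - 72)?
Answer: 11097/895427 - 7*√9590/895427 ≈ 0.011627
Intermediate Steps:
f = 5/137 (f = -5/(-65 - 72) = -5/(-137) = -5*(-1/137) = 5/137 ≈ 0.036496)
P = -18 (P = 6*(-3) = -18)
K(B, T) = 81
w(Z) = √(5/137 + Z) (w(Z) = √(Z + 5/137) = √(5/137 + Z))
1/(K(39, P) + w(25)) = 1/(81 + √(685 + 18769*25)/137) = 1/(81 + √(685 + 469225)/137) = 1/(81 + √469910/137) = 1/(81 + (7*√9590)/137) = 1/(81 + 7*√9590/137)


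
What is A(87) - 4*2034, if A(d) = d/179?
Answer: -1456257/179 ≈ -8135.5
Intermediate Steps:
A(d) = d/179 (A(d) = d*(1/179) = d/179)
A(87) - 4*2034 = (1/179)*87 - 4*2034 = 87/179 - 1*8136 = 87/179 - 8136 = -1456257/179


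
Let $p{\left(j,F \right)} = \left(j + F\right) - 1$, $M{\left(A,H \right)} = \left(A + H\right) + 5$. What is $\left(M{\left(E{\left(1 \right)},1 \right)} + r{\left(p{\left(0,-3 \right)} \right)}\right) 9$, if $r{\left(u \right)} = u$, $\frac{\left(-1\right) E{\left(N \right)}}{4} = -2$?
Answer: $90$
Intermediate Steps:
$E{\left(N \right)} = 8$ ($E{\left(N \right)} = \left(-4\right) \left(-2\right) = 8$)
$M{\left(A,H \right)} = 5 + A + H$
$p{\left(j,F \right)} = -1 + F + j$ ($p{\left(j,F \right)} = \left(F + j\right) - 1 = -1 + F + j$)
$\left(M{\left(E{\left(1 \right)},1 \right)} + r{\left(p{\left(0,-3 \right)} \right)}\right) 9 = \left(\left(5 + 8 + 1\right) - 4\right) 9 = \left(14 - 4\right) 9 = 10 \cdot 9 = 90$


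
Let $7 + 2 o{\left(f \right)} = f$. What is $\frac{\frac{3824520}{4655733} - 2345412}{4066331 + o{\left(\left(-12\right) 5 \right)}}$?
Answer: $- \frac{7279738814984}{12621063639045} \approx -0.57679$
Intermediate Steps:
$o{\left(f \right)} = - \frac{7}{2} + \frac{f}{2}$
$\frac{\frac{3824520}{4655733} - 2345412}{4066331 + o{\left(\left(-12\right) 5 \right)}} = \frac{\frac{3824520}{4655733} - 2345412}{4066331 + \left(- \frac{7}{2} + \frac{\left(-12\right) 5}{2}\right)} = \frac{3824520 \cdot \frac{1}{4655733} - 2345412}{4066331 + \left(- \frac{7}{2} + \frac{1}{2} \left(-60\right)\right)} = \frac{\frac{1274840}{1551911} - 2345412}{4066331 - \frac{67}{2}} = - \frac{3639869407492}{1551911 \left(4066331 - \frac{67}{2}\right)} = - \frac{3639869407492}{1551911 \cdot \frac{8132595}{2}} = \left(- \frac{3639869407492}{1551911}\right) \frac{2}{8132595} = - \frac{7279738814984}{12621063639045}$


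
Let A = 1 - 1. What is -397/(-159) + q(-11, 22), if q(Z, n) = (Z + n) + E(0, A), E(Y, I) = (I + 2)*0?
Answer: 2146/159 ≈ 13.497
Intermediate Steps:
A = 0
E(Y, I) = 0 (E(Y, I) = (2 + I)*0 = 0)
q(Z, n) = Z + n (q(Z, n) = (Z + n) + 0 = Z + n)
-397/(-159) + q(-11, 22) = -397/(-159) + (-11 + 22) = -397*(-1/159) + 11 = 397/159 + 11 = 2146/159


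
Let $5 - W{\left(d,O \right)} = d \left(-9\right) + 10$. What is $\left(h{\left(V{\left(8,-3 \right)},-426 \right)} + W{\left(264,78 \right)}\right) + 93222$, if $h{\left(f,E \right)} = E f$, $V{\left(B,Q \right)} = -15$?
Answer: $101983$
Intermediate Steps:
$W{\left(d,O \right)} = -5 + 9 d$ ($W{\left(d,O \right)} = 5 - \left(d \left(-9\right) + 10\right) = 5 - \left(- 9 d + 10\right) = 5 - \left(10 - 9 d\right) = 5 + \left(-10 + 9 d\right) = -5 + 9 d$)
$\left(h{\left(V{\left(8,-3 \right)},-426 \right)} + W{\left(264,78 \right)}\right) + 93222 = \left(\left(-426\right) \left(-15\right) + \left(-5 + 9 \cdot 264\right)\right) + 93222 = \left(6390 + \left(-5 + 2376\right)\right) + 93222 = \left(6390 + 2371\right) + 93222 = 8761 + 93222 = 101983$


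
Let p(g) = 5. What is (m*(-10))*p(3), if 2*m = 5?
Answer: -125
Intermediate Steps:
m = 5/2 (m = (1/2)*5 = 5/2 ≈ 2.5000)
(m*(-10))*p(3) = ((5/2)*(-10))*5 = -25*5 = -125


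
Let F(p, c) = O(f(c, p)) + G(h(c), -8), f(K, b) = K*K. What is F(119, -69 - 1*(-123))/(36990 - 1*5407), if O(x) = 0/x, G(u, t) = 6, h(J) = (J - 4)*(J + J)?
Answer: 6/31583 ≈ 0.00018998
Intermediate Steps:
f(K, b) = K²
h(J) = 2*J*(-4 + J) (h(J) = (-4 + J)*(2*J) = 2*J*(-4 + J))
O(x) = 0
F(p, c) = 6 (F(p, c) = 0 + 6 = 6)
F(119, -69 - 1*(-123))/(36990 - 1*5407) = 6/(36990 - 1*5407) = 6/(36990 - 5407) = 6/31583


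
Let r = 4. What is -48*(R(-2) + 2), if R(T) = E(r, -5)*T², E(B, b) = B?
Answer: -864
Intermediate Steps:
R(T) = 4*T²
-48*(R(-2) + 2) = -48*(4*(-2)² + 2) = -48*(4*4 + 2) = -48*(16 + 2) = -48*18 = -864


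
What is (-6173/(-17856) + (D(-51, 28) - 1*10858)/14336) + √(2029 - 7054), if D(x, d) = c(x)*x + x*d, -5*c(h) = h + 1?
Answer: -78119/142848 + 5*I*√201 ≈ -0.54687 + 70.887*I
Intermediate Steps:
c(h) = -⅕ - h/5 (c(h) = -(h + 1)/5 = -(1 + h)/5 = -⅕ - h/5)
D(x, d) = d*x + x*(-⅕ - x/5) (D(x, d) = (-⅕ - x/5)*x + x*d = x*(-⅕ - x/5) + d*x = d*x + x*(-⅕ - x/5))
(-6173/(-17856) + (D(-51, 28) - 1*10858)/14336) + √(2029 - 7054) = (-6173/(-17856) + ((⅕)*(-51)*(-1 - 1*(-51) + 5*28) - 1*10858)/14336) + √(2029 - 7054) = (-6173*(-1/17856) + ((⅕)*(-51)*(-1 + 51 + 140) - 10858)*(1/14336)) + √(-5025) = (6173/17856 + ((⅕)*(-51)*190 - 10858)*(1/14336)) + 5*I*√201 = (6173/17856 + (-1938 - 10858)*(1/14336)) + 5*I*√201 = (6173/17856 - 12796*1/14336) + 5*I*√201 = (6173/17856 - 457/512) + 5*I*√201 = -78119/142848 + 5*I*√201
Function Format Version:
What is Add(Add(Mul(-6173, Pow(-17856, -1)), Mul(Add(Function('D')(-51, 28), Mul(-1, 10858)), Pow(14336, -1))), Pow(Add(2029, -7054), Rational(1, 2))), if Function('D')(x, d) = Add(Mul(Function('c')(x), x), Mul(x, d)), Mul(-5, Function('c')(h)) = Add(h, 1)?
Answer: Add(Rational(-78119, 142848), Mul(5, I, Pow(201, Rational(1, 2)))) ≈ Add(-0.54687, Mul(70.887, I))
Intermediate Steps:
Function('c')(h) = Add(Rational(-1, 5), Mul(Rational(-1, 5), h)) (Function('c')(h) = Mul(Rational(-1, 5), Add(h, 1)) = Mul(Rational(-1, 5), Add(1, h)) = Add(Rational(-1, 5), Mul(Rational(-1, 5), h)))
Function('D')(x, d) = Add(Mul(d, x), Mul(x, Add(Rational(-1, 5), Mul(Rational(-1, 5), x)))) (Function('D')(x, d) = Add(Mul(Add(Rational(-1, 5), Mul(Rational(-1, 5), x)), x), Mul(x, d)) = Add(Mul(x, Add(Rational(-1, 5), Mul(Rational(-1, 5), x))), Mul(d, x)) = Add(Mul(d, x), Mul(x, Add(Rational(-1, 5), Mul(Rational(-1, 5), x)))))
Add(Add(Mul(-6173, Pow(-17856, -1)), Mul(Add(Function('D')(-51, 28), Mul(-1, 10858)), Pow(14336, -1))), Pow(Add(2029, -7054), Rational(1, 2))) = Add(Add(Mul(-6173, Pow(-17856, -1)), Mul(Add(Mul(Rational(1, 5), -51, Add(-1, Mul(-1, -51), Mul(5, 28))), Mul(-1, 10858)), Pow(14336, -1))), Pow(Add(2029, -7054), Rational(1, 2))) = Add(Add(Mul(-6173, Rational(-1, 17856)), Mul(Add(Mul(Rational(1, 5), -51, Add(-1, 51, 140)), -10858), Rational(1, 14336))), Pow(-5025, Rational(1, 2))) = Add(Add(Rational(6173, 17856), Mul(Add(Mul(Rational(1, 5), -51, 190), -10858), Rational(1, 14336))), Mul(5, I, Pow(201, Rational(1, 2)))) = Add(Add(Rational(6173, 17856), Mul(Add(-1938, -10858), Rational(1, 14336))), Mul(5, I, Pow(201, Rational(1, 2)))) = Add(Add(Rational(6173, 17856), Mul(-12796, Rational(1, 14336))), Mul(5, I, Pow(201, Rational(1, 2)))) = Add(Add(Rational(6173, 17856), Rational(-457, 512)), Mul(5, I, Pow(201, Rational(1, 2)))) = Add(Rational(-78119, 142848), Mul(5, I, Pow(201, Rational(1, 2))))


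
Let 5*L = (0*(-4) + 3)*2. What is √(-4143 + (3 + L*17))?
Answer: I*√102990/5 ≈ 64.184*I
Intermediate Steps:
L = 6/5 (L = ((0*(-4) + 3)*2)/5 = ((0 + 3)*2)/5 = (3*2)/5 = (⅕)*6 = 6/5 ≈ 1.2000)
√(-4143 + (3 + L*17)) = √(-4143 + (3 + (6/5)*17)) = √(-4143 + (3 + 102/5)) = √(-4143 + 117/5) = √(-20598/5) = I*√102990/5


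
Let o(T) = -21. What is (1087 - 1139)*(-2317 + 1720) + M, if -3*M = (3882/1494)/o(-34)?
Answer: 486987875/15687 ≈ 31044.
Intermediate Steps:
M = 647/15687 (M = -3882/1494/(3*(-21)) = -3882*(1/1494)*(-1)/(3*21) = -647*(-1)/(747*21) = -⅓*(-647/5229) = 647/15687 ≈ 0.041244)
(1087 - 1139)*(-2317 + 1720) + M = (1087 - 1139)*(-2317 + 1720) + 647/15687 = -52*(-597) + 647/15687 = 31044 + 647/15687 = 486987875/15687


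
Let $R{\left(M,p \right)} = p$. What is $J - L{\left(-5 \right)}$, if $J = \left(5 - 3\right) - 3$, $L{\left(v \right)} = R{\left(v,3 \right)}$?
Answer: $-4$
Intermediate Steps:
$L{\left(v \right)} = 3$
$J = -1$ ($J = 2 - 3 = -1$)
$J - L{\left(-5 \right)} = -1 - 3 = -4$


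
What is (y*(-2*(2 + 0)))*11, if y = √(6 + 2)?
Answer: -88*√2 ≈ -124.45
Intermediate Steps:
y = 2*√2 (y = √8 = 2*√2 ≈ 2.8284)
(y*(-2*(2 + 0)))*11 = ((2*√2)*(-2*(2 + 0)))*11 = ((2*√2)*(-2*2))*11 = ((2*√2)*(-4))*11 = -8*√2*11 = -88*√2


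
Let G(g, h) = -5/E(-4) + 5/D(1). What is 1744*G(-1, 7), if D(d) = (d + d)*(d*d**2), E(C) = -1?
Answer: 13080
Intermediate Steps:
D(d) = 2*d**4 (D(d) = (2*d)*d**3 = 2*d**4)
G(g, h) = 15/2 (G(g, h) = -5/(-1) + 5/((2*1**4)) = -5*(-1) + 5/((2*1)) = 5 + 5/2 = 15/2)
1744*G(-1, 7) = 1744*(15/2) = 13080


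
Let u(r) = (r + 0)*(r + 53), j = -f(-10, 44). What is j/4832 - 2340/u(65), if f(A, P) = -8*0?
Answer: -18/59 ≈ -0.30508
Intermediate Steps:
f(A, P) = 0
j = 0 (j = -1*0 = 0)
u(r) = r*(53 + r)
j/4832 - 2340/u(65) = 0/4832 - 2340*1/(65*(53 + 65)) = 0*(1/4832) - 2340/(65*118) = 0 - 2340/7670 = 0 - 2340*1/7670 = 0 - 18/59 = -18/59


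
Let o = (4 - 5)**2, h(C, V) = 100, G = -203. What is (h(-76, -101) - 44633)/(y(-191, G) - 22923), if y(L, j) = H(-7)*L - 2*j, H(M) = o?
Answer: 44533/22708 ≈ 1.9611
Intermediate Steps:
o = 1 (o = (-1)**2 = 1)
H(M) = 1
y(L, j) = L - 2*j (y(L, j) = 1*L - 2*j = L - 2*j)
(h(-76, -101) - 44633)/(y(-191, G) - 22923) = (100 - 44633)/((-191 - 2*(-203)) - 22923) = -44533/((-191 + 406) - 22923) = -44533/(215 - 22923) = -44533/(-22708) = -44533*(-1/22708) = 44533/22708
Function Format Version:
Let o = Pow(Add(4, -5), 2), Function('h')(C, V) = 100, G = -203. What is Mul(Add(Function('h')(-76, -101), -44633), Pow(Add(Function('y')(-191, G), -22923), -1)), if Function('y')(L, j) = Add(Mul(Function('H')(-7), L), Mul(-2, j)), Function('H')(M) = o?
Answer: Rational(44533, 22708) ≈ 1.9611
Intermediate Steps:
o = 1 (o = Pow(-1, 2) = 1)
Function('H')(M) = 1
Function('y')(L, j) = Add(L, Mul(-2, j)) (Function('y')(L, j) = Add(Mul(1, L), Mul(-2, j)) = Add(L, Mul(-2, j)))
Mul(Add(Function('h')(-76, -101), -44633), Pow(Add(Function('y')(-191, G), -22923), -1)) = Mul(Add(100, -44633), Pow(Add(Add(-191, Mul(-2, -203)), -22923), -1)) = Mul(-44533, Pow(Add(Add(-191, 406), -22923), -1)) = Mul(-44533, Pow(Add(215, -22923), -1)) = Mul(-44533, Pow(-22708, -1)) = Mul(-44533, Rational(-1, 22708)) = Rational(44533, 22708)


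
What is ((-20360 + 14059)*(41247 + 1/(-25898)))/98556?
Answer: -6730821486305/2552403288 ≈ -2637.1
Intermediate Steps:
((-20360 + 14059)*(41247 + 1/(-25898)))/98556 = -6301*(41247 - 1/25898)*(1/98556) = -6301*1068214805/25898*(1/98556) = -6730821486305/25898*1/98556 = -6730821486305/2552403288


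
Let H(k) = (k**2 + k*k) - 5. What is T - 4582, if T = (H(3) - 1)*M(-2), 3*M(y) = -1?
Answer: -4586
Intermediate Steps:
H(k) = -5 + 2*k**2 (H(k) = (k**2 + k**2) - 5 = 2*k**2 - 5 = -5 + 2*k**2)
M(y) = -1/3 (M(y) = (1/3)*(-1) = -1/3)
T = -4 (T = ((-5 + 2*3**2) - 1)*(-1/3) = ((-5 + 2*9) - 1)*(-1/3) = ((-5 + 18) - 1)*(-1/3) = (13 - 1)*(-1/3) = 12*(-1/3) = -4)
T - 4582 = -4 - 4582 = -4586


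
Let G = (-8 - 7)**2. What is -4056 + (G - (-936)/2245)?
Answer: -8599659/2245 ≈ -3830.6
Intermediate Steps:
G = 225 (G = (-15)**2 = 225)
-4056 + (G - (-936)/2245) = -4056 + (225 - (-936)/2245) = -4056 + (225 - 1*(-936/2245)) = -4056 + (225 + 936/2245) = -4056 + 506061/2245 = -8599659/2245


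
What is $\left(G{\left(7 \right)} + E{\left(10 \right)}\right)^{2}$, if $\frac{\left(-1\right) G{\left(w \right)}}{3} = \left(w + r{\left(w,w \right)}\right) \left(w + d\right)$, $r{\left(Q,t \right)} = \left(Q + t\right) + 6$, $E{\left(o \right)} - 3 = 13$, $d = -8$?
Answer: $9409$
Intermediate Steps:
$E{\left(o \right)} = 16$ ($E{\left(o \right)} = 3 + 13 = 16$)
$r{\left(Q,t \right)} = 6 + Q + t$
$G{\left(w \right)} = - 3 \left(-8 + w\right) \left(6 + 3 w\right)$ ($G{\left(w \right)} = - 3 \left(w + \left(6 + w + w\right)\right) \left(w - 8\right) = - 3 \left(w + \left(6 + 2 w\right)\right) \left(-8 + w\right) = - 3 \left(6 + 3 w\right) \left(-8 + w\right) = - 3 \left(-8 + w\right) \left(6 + 3 w\right)$)
$\left(G{\left(7 \right)} + E{\left(10 \right)}\right)^{2} = \left(\left(144 - 9 \cdot 7^{2} + 54 \cdot 7\right) + 16\right)^{2} = \left(\left(144 - 441 + 378\right) + 16\right)^{2} = \left(81 + 16\right)^{2} = 97^{2} = 9409$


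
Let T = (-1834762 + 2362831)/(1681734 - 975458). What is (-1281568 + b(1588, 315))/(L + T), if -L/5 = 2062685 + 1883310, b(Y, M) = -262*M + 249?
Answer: 963253816324/13934807295031 ≈ 0.069126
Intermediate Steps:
b(Y, M) = 249 - 262*M
L = -19729975 (L = -5*(2062685 + 1883310) = -5*3945995 = -19729975)
T = 528069/706276 ≈ 0.74768
(-1281568 + b(1588, 315))/(L + T) = (-1281568 + (249 - 262*315))/(-19729975 + 528069/706276) = (-1281568 + (249 - 82530))/(-13934807295031/706276) = (-1281568 - 82281)*(-706276/13934807295031) = -1363849*(-706276/13934807295031) = 963253816324/13934807295031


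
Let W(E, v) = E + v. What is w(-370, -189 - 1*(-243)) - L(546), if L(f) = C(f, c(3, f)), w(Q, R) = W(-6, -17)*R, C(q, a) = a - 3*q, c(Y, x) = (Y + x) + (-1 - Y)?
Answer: -149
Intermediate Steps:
c(Y, x) = -1 + x
w(Q, R) = -23*R (w(Q, R) = (-6 - 17)*R = -23*R)
L(f) = -1 - 2*f (L(f) = (-1 + f) - 3*f = -1 - 2*f)
w(-370, -189 - 1*(-243)) - L(546) = -23*(-189 - 1*(-243)) - (-1 - 2*546) = -23*(-189 + 243) - (-1 - 1092) = -23*54 - 1*(-1093) = -1242 + 1093 = -149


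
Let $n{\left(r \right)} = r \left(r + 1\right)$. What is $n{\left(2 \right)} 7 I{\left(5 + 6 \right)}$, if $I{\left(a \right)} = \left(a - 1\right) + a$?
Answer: $882$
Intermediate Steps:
$n{\left(r \right)} = r \left(1 + r\right)$
$I{\left(a \right)} = -1 + 2 a$ ($I{\left(a \right)} = \left(-1 + a\right) + a = -1 + 2 a$)
$n{\left(2 \right)} 7 I{\left(5 + 6 \right)} = 2 \left(1 + 2\right) 7 \left(-1 + 2 \left(5 + 6\right)\right) = 2 \cdot 3 \cdot 7 \left(-1 + 2 \cdot 11\right) = 6 \cdot 7 \left(-1 + 22\right) = 42 \cdot 21 = 882$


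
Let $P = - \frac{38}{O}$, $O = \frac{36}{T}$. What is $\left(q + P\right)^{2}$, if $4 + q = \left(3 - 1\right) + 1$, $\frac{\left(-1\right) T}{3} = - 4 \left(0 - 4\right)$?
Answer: $\frac{22201}{9} \approx 2466.8$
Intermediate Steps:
$T = -48$ ($T = - 3 \left(- 4 \left(0 - 4\right)\right) = - 3 \left(\left(-4\right) \left(-4\right)\right) = \left(-3\right) 16 = -48$)
$O = - \frac{3}{4}$ ($O = \frac{36}{-48} = 36 \left(- \frac{1}{48}\right) = - \frac{3}{4} \approx -0.75$)
$q = -1$ ($q = -4 + \left(\left(3 - 1\right) + 1\right) = -4 + \left(2 + 1\right) = -4 + 3 = -1$)
$P = \frac{152}{3}$ ($P = - \frac{38}{- \frac{3}{4}} = \left(-38\right) \left(- \frac{4}{3}\right) = \frac{152}{3} \approx 50.667$)
$\left(q + P\right)^{2} = \left(-1 + \frac{152}{3}\right)^{2} = \left(\frac{149}{3}\right)^{2} = \frac{22201}{9}$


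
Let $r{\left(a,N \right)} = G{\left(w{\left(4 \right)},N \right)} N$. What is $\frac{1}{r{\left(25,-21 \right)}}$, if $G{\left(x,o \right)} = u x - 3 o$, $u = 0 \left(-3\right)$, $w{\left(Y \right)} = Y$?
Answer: $- \frac{1}{1323} \approx -0.00075586$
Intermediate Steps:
$u = 0$
$G{\left(x,o \right)} = - 3 o$ ($G{\left(x,o \right)} = 0 x - 3 o = 0 - 3 o = - 3 o$)
$r{\left(a,N \right)} = - 3 N^{2}$ ($r{\left(a,N \right)} = - 3 N N = - 3 N^{2}$)
$\frac{1}{r{\left(25,-21 \right)}} = \frac{1}{\left(-3\right) \left(-21\right)^{2}} = \frac{1}{\left(-3\right) 441} = \frac{1}{-1323} = - \frac{1}{1323}$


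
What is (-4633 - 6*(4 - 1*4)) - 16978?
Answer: -21611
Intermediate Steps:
(-4633 - 6*(4 - 1*4)) - 16978 = (-4633 - 6*(4 - 4)) - 16978 = (-4633 - 6*0) - 16978 = (-4633 + 0) - 16978 = -4633 - 16978 = -21611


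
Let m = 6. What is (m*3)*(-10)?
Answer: -180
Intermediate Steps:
(m*3)*(-10) = (6*3)*(-10) = 18*(-10) = -180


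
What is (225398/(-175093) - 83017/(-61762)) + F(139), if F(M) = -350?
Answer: -3784318188795/10814093866 ≈ -349.94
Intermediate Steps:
(225398/(-175093) - 83017/(-61762)) + F(139) = (225398/(-175093) - 83017/(-61762)) - 350 = (225398*(-1/175093) - 83017*(-1/61762)) - 350 = (-225398/175093 + 83017/61762) - 350 = 614664305/10814093866 - 350 = -3784318188795/10814093866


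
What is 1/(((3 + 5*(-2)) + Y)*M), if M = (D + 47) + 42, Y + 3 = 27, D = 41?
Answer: 1/2210 ≈ 0.00045249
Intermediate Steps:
Y = 24 (Y = -3 + 27 = 24)
M = 130 (M = (41 + 47) + 42 = 88 + 42 = 130)
1/(((3 + 5*(-2)) + Y)*M) = 1/(((3 + 5*(-2)) + 24)*130) = 1/(((3 - 10) + 24)*130) = 1/((-7 + 24)*130) = 1/(17*130) = 1/2210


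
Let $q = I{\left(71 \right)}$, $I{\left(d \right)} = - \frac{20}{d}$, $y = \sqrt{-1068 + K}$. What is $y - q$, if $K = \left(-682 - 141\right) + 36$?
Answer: $\frac{20}{71} + i \sqrt{1855} \approx 0.28169 + 43.07 i$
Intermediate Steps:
$K = -787$ ($K = -823 + 36 = -787$)
$y = i \sqrt{1855}$ ($y = \sqrt{-1068 - 787} = \sqrt{-1855} = i \sqrt{1855} \approx 43.07 i$)
$q = - \frac{20}{71} \approx -0.28169$
$y - q = i \sqrt{1855} - - \frac{20}{71} = i \sqrt{1855} + \frac{20}{71} = \frac{20}{71} + i \sqrt{1855}$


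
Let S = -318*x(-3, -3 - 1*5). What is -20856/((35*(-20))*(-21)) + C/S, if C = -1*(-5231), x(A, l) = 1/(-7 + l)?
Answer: 31855647/129850 ≈ 245.33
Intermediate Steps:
C = 5231
S = 106/5 (S = -318/(-7 + (-3 - 1*5)) = -318/(-7 + (-3 - 5)) = -318/(-7 - 8) = -318/(-15) = -318*(-1/15) = 106/5 ≈ 21.200)
-20856/((35*(-20))*(-21)) + C/S = -20856/((35*(-20))*(-21)) + 5231/(106/5) = -20856/((-700*(-21))) + 5231*(5/106) = -20856/14700 + 26155/106 = -20856*1/14700 + 26155/106 = -1738/1225 + 26155/106 = 31855647/129850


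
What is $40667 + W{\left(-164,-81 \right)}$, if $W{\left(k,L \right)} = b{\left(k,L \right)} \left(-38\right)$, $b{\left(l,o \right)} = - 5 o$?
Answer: $25277$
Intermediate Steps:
$W{\left(k,L \right)} = 190 L$ ($W{\left(k,L \right)} = - 5 L \left(-38\right) = 190 L$)
$40667 + W{\left(-164,-81 \right)} = 40667 + 190 \left(-81\right) = 40667 - 15390 = 25277$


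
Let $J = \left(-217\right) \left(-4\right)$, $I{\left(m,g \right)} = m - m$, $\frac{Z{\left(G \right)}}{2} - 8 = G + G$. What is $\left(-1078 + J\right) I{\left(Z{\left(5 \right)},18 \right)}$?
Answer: $0$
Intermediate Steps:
$Z{\left(G \right)} = 16 + 4 G$ ($Z{\left(G \right)} = 16 + 2 \left(G + G\right) = 16 + 2 \cdot 2 G = 16 + 4 G$)
$I{\left(m,g \right)} = 0$
$J = 868$
$\left(-1078 + J\right) I{\left(Z{\left(5 \right)},18 \right)} = \left(-1078 + 868\right) 0 = \left(-210\right) 0 = 0$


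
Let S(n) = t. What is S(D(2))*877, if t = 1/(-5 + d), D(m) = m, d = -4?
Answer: -877/9 ≈ -97.444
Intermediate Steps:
t = -⅑ (t = 1/(-5 - 4) = 1/(-9) = -⅑ ≈ -0.11111)
S(n) = -⅑
S(D(2))*877 = -⅑*877 = -877/9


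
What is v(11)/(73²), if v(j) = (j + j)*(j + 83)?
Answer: 2068/5329 ≈ 0.38807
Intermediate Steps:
v(j) = 2*j*(83 + j) (v(j) = (2*j)*(83 + j) = 2*j*(83 + j))
v(11)/(73²) = (2*11*(83 + 11))/(73²) = (2*11*94)/5329 = 2068*(1/5329) = 2068/5329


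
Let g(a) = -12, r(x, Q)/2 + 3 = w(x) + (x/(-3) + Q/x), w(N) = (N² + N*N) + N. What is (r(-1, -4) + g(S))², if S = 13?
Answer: 484/9 ≈ 53.778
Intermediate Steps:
w(N) = N + 2*N² (w(N) = (N² + N²) + N = 2*N² + N = N + 2*N²)
r(x, Q) = -6 - 2*x/3 + 2*Q/x + 2*x*(1 + 2*x) (r(x, Q) = -6 + 2*(x*(1 + 2*x) + (x/(-3) + Q/x)) = -6 + 2*(x*(1 + 2*x) + (x*(-⅓) + Q/x)) = -6 + 2*(x*(1 + 2*x) + (-x/3 + Q/x)) = -6 + 2*(-x/3 + Q/x + x*(1 + 2*x)) = -6 + (-2*x/3 + 2*Q/x + 2*x*(1 + 2*x)) = -6 - 2*x/3 + 2*Q/x + 2*x*(1 + 2*x))
(r(-1, -4) + g(S))² = ((-6 + 4*(-1)² + (4/3)*(-1) + 2*(-4)/(-1)) - 12)² = ((-6 + 4*1 - 4/3 + 2*(-4)*(-1)) - 12)² = ((-6 + 4 - 4/3 + 8) - 12)² = (14/3 - 12)² = (-22/3)² = 484/9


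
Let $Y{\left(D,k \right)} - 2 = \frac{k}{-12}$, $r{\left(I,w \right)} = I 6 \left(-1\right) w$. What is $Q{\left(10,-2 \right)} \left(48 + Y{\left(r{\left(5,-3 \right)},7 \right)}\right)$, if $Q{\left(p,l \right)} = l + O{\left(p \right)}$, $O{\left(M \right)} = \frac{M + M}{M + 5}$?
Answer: $- \frac{593}{18} \approx -32.944$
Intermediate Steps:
$O{\left(M \right)} = \frac{2 M}{5 + M}$
$r{\left(I,w \right)} = - 6 I w$ ($r{\left(I,w \right)} = 6 I \left(-1\right) w = - 6 I w$)
$Q{\left(p,l \right)} = l + \frac{2 p}{5 + p}$
$Y{\left(D,k \right)} = 2 - \frac{k}{12}$ ($Y{\left(D,k \right)} = 2 + \frac{k}{-12} = 2 + k \left(- \frac{1}{12}\right) = 2 - \frac{k}{12}$)
$Q{\left(10,-2 \right)} \left(48 + Y{\left(r{\left(5,-3 \right)},7 \right)}\right) = \frac{2 \cdot 10 - 2 \left(5 + 10\right)}{5 + 10} \left(48 + \left(2 - \frac{7}{12}\right)\right) = \frac{20 - 30}{15} \left(48 + \left(2 - \frac{7}{12}\right)\right) = \frac{20 - 30}{15} \left(48 + \frac{17}{12}\right) = \frac{1}{15} \left(-10\right) \frac{593}{12} = \left(- \frac{2}{3}\right) \frac{593}{12} = - \frac{593}{18}$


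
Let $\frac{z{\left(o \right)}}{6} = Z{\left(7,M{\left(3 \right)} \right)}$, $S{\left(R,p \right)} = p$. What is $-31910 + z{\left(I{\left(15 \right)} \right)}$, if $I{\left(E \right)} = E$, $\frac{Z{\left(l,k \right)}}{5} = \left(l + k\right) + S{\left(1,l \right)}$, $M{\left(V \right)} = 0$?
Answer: $-31490$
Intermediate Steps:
$Z{\left(l,k \right)} = 5 k + 10 l$ ($Z{\left(l,k \right)} = 5 \left(\left(l + k\right) + l\right) = 5 \left(\left(k + l\right) + l\right) = 5 \left(k + 2 l\right) = 5 k + 10 l$)
$z{\left(o \right)} = 420$ ($z{\left(o \right)} = 6 \left(5 \cdot 0 + 10 \cdot 7\right) = 6 \left(0 + 70\right) = 6 \cdot 70 = 420$)
$-31910 + z{\left(I{\left(15 \right)} \right)} = -31910 + 420 = -31490$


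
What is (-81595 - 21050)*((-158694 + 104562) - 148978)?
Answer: 20848225950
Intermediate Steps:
(-81595 - 21050)*((-158694 + 104562) - 148978) = -102645*(-54132 - 148978) = -102645*(-203110) = 20848225950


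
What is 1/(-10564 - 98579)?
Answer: -1/109143 ≈ -9.1623e-6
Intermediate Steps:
1/(-10564 - 98579) = 1/(-109143) = -1/109143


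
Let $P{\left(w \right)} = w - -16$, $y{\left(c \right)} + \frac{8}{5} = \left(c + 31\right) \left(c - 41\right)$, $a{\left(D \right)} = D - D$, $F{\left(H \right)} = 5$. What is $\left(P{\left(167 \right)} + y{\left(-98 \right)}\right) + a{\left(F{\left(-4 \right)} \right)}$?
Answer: $\frac{47472}{5} \approx 9494.4$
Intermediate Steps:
$a{\left(D \right)} = 0$
$y{\left(c \right)} = - \frac{8}{5} + \left(-41 + c\right) \left(31 + c\right)$ ($y{\left(c \right)} = - \frac{8}{5} + \left(c + 31\right) \left(c - 41\right) = - \frac{8}{5} + \left(31 + c\right) \left(-41 + c\right) = - \frac{8}{5} + \left(-41 + c\right) \left(31 + c\right)$)
$P{\left(w \right)} = 16 + w$ ($P{\left(w \right)} = w + 16 = 16 + w$)
$\left(P{\left(167 \right)} + y{\left(-98 \right)}\right) + a{\left(F{\left(-4 \right)} \right)} = \left(\left(16 + 167\right) - \left(\frac{1463}{5} - 9604\right)\right) + 0 = \left(183 + \left(- \frac{6363}{5} + 9604 + 980\right)\right) + 0 = \left(183 + \frac{46557}{5}\right) + 0 = \frac{47472}{5} + 0 = \frac{47472}{5}$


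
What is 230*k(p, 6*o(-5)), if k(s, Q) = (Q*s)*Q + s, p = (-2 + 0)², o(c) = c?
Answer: 828920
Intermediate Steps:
p = 4 (p = (-2)² = 4)
k(s, Q) = s + s*Q² (k(s, Q) = s*Q² + s = s + s*Q²)
230*k(p, 6*o(-5)) = 230*(4*(1 + (6*(-5))²)) = 230*(4*(1 + (-30)²)) = 230*(4*(1 + 900)) = 230*(4*901) = 230*3604 = 828920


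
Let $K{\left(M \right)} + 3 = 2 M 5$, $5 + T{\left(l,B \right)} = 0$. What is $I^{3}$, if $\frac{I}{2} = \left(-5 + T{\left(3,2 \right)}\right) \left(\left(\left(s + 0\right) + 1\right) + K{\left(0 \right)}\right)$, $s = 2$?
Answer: $0$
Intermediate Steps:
$T{\left(l,B \right)} = -5$ ($T{\left(l,B \right)} = -5 + 0 = -5$)
$K{\left(M \right)} = -3 + 10 M$ ($K{\left(M \right)} = -3 + 2 M 5 = -3 + 10 M$)
$I = 0$ ($I = 2 \left(-5 - 5\right) \left(\left(\left(2 + 0\right) + 1\right) + \left(-3 + 10 \cdot 0\right)\right) = 2 \left(- 10 \left(\left(2 + 1\right) + \left(-3 + 0\right)\right)\right) = 2 \left(- 10 \left(3 - 3\right)\right) = 2 \left(\left(-10\right) 0\right) = 2 \cdot 0 = 0$)
$I^{3} = 0^{3} = 0$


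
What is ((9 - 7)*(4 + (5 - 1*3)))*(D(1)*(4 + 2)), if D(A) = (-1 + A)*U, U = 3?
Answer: 0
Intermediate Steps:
D(A) = -3 + 3*A (D(A) = (-1 + A)*3 = -3 + 3*A)
((9 - 7)*(4 + (5 - 1*3)))*(D(1)*(4 + 2)) = ((9 - 7)*(4 + (5 - 1*3)))*((-3 + 3*1)*(4 + 2)) = (2*(4 + (5 - 3)))*((-3 + 3)*6) = (2*(4 + 2))*(0*6) = (2*6)*0 = 12*0 = 0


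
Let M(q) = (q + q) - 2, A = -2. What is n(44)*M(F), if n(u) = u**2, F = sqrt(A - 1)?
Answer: -3872 + 3872*I*sqrt(3) ≈ -3872.0 + 6706.5*I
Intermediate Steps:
F = I*sqrt(3) (F = sqrt(-2 - 1) = sqrt(-3) = I*sqrt(3) ≈ 1.732*I)
M(q) = -2 + 2*q (M(q) = 2*q - 2 = -2 + 2*q)
n(44)*M(F) = 44**2*(-2 + 2*(I*sqrt(3))) = 1936*(-2 + 2*I*sqrt(3)) = -3872 + 3872*I*sqrt(3)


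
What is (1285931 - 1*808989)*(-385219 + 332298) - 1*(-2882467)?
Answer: -25237365115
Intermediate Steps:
(1285931 - 1*808989)*(-385219 + 332298) - 1*(-2882467) = (1285931 - 808989)*(-52921) + 2882467 = 476942*(-52921) + 2882467 = -25240247582 + 2882467 = -25237365115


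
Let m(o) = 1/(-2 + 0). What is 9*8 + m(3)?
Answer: 143/2 ≈ 71.500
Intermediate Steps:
m(o) = -1/2 (m(o) = 1/(-2) = -1/2)
9*8 + m(3) = 9*8 - 1/2 = 72 - 1/2 = 143/2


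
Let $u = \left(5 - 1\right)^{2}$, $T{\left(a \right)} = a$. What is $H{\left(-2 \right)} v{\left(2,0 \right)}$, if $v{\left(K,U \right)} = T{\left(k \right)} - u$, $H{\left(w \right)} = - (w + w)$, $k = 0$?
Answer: $-64$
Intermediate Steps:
$u = 16$ ($u = 4^{2} = 16$)
$H{\left(w \right)} = - 2 w$
$v{\left(K,U \right)} = -16$ ($v{\left(K,U \right)} = 0 - 16 = -16$)
$H{\left(-2 \right)} v{\left(2,0 \right)} = \left(-2\right) \left(-2\right) \left(-16\right) = 4 \left(-16\right) = -64$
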